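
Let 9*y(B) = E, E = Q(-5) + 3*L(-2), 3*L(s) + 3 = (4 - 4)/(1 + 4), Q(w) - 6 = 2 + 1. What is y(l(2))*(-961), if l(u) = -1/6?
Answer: -1922/3 ≈ -640.67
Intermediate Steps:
l(u) = -1/6 (l(u) = -1*1/6 = -1/6)
Q(w) = 9 (Q(w) = 6 + (2 + 1) = 6 + 3 = 9)
L(s) = -1 (L(s) = -1 + ((4 - 4)/(1 + 4))/3 = -1 + (0/5)/3 = -1 + (0*(1/5))/3 = -1 + (1/3)*0 = -1 + 0 = -1)
E = 6 (E = 9 + 3*(-1) = 9 - 3 = 6)
y(B) = 2/3 (y(B) = (1/9)*6 = 2/3)
y(l(2))*(-961) = (2/3)*(-961) = -1922/3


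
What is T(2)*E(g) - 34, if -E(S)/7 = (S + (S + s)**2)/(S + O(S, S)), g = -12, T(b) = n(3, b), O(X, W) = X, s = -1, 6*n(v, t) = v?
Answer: -533/48 ≈ -11.104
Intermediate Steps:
n(v, t) = v/6
T(b) = 1/2 (T(b) = (1/6)*3 = 1/2)
E(S) = -7*(S + (-1 + S)**2)/(2*S) (E(S) = -7*(S + (S - 1)**2)/(S + S) = -7*(S + (-1 + S)**2)/(2*S))
T(2)*E(g) - 34 = ((7/2)*(-1 - 12 - 1*(-12)**2)/(-12))/2 - 34 = ((7/2)*(-1/12)*(-1 - 12 - 1*144))/2 - 34 = ((7/2)*(-1/12)*(-1 - 12 - 144))/2 - 34 = ((7/2)*(-1/12)*(-157))/2 - 34 = (1/2)*(1099/24) - 34 = 1099/48 - 34 = -533/48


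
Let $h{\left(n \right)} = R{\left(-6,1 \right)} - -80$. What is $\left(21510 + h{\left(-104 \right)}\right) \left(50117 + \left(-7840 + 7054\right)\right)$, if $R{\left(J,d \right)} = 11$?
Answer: $1065598931$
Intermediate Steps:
$h{\left(n \right)} = 91$ ($h{\left(n \right)} = 11 - -80 = 11 + 80 = 91$)
$\left(21510 + h{\left(-104 \right)}\right) \left(50117 + \left(-7840 + 7054\right)\right) = \left(21510 + 91\right) \left(50117 + \left(-7840 + 7054\right)\right) = 21601 \left(50117 - 786\right) = 21601 \cdot 49331 = 1065598931$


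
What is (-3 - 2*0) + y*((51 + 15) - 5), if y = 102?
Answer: 6219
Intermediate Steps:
(-3 - 2*0) + y*((51 + 15) - 5) = (-3 - 2*0) + 102*((51 + 15) - 5) = (-3 + 0) + 102*(66 - 5) = -3 + 102*61 = -3 + 6222 = 6219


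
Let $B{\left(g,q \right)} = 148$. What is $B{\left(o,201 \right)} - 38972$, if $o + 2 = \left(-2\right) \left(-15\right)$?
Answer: $-38824$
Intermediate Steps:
$o = 28$ ($o = -2 - -30 = -2 + 30 = 28$)
$B{\left(o,201 \right)} - 38972 = 148 - 38972 = -38824$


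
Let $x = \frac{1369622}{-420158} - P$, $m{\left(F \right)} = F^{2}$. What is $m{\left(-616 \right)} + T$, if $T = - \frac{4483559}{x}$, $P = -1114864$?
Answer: $\frac{88871003684290759}{234208829445} \approx 3.7945 \cdot 10^{5}$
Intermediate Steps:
$x = \frac{234208829445}{210079}$ ($x = \frac{1369622}{-420158} - -1114864 = 1369622 \left(- \frac{1}{420158}\right) + 1114864 = - \frac{684811}{210079} + 1114864 = \frac{234208829445}{210079} \approx 1.1149 \cdot 10^{6}$)
$T = - \frac{941901591161}{234208829445}$ ($T = - \frac{4483559}{\frac{234208829445}{210079}} = \left(-4483559\right) \frac{210079}{234208829445} = - \frac{941901591161}{234208829445} \approx -4.0216$)
$m{\left(-616 \right)} + T = \left(-616\right)^{2} - \frac{941901591161}{234208829445} = 379456 - \frac{941901591161}{234208829445} = \frac{88871003684290759}{234208829445}$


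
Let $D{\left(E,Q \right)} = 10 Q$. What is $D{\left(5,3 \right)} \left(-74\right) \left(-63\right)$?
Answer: $139860$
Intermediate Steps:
$D{\left(5,3 \right)} \left(-74\right) \left(-63\right) = 10 \cdot 3 \left(-74\right) \left(-63\right) = 30 \left(-74\right) \left(-63\right) = \left(-2220\right) \left(-63\right) = 139860$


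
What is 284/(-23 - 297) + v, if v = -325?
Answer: -26071/80 ≈ -325.89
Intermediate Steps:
284/(-23 - 297) + v = 284/(-23 - 297) - 325 = 284/(-320) - 325 = 284*(-1/320) - 325 = -71/80 - 325 = -26071/80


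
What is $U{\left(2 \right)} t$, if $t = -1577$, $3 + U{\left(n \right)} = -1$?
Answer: $6308$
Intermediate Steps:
$U{\left(n \right)} = -4$ ($U{\left(n \right)} = -3 - 1 = -4$)
$U{\left(2 \right)} t = \left(-4\right) \left(-1577\right) = 6308$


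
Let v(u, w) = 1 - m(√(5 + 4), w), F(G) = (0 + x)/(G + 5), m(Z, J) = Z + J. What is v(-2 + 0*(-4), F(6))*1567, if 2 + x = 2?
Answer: -3134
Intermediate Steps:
x = 0 (x = -2 + 2 = 0)
m(Z, J) = J + Z
F(G) = 0 (F(G) = (0 + 0)/(G + 5) = 0/(5 + G) = 0)
v(u, w) = -2 - w (v(u, w) = 1 - (w + √(5 + 4)) = 1 - (w + √9) = 1 - (w + 3) = 1 - (3 + w) = 1 + (-3 - w) = -2 - w)
v(-2 + 0*(-4), F(6))*1567 = (-2 - 1*0)*1567 = (-2 + 0)*1567 = -2*1567 = -3134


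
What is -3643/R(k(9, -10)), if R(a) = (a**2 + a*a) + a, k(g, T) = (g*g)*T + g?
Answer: -3643/1282401 ≈ -0.0028408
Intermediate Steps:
k(g, T) = g + T*g**2 (k(g, T) = g**2*T + g = T*g**2 + g = g + T*g**2)
R(a) = a + 2*a**2 (R(a) = (a**2 + a**2) + a = 2*a**2 + a = a + 2*a**2)
-3643/R(k(9, -10)) = -3643*1/(9*(1 - 10*9)*(1 + 2*(9*(1 - 10*9)))) = -3643*1/(9*(1 - 90)*(1 + 2*(9*(1 - 90)))) = -3643*(-1/(801*(1 + 2*(9*(-89))))) = -3643*(-1/(801*(1 + 2*(-801)))) = -3643*(-1/(801*(1 - 1602))) = -3643/((-801*(-1601))) = -3643/1282401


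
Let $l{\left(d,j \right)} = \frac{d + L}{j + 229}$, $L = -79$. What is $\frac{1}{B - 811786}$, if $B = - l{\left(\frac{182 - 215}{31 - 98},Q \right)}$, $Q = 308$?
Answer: $- \frac{35979}{29207243234} \approx -1.2319 \cdot 10^{-6}$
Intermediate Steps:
$l{\left(d,j \right)} = \frac{-79 + d}{229 + j}$ ($l{\left(d,j \right)} = \frac{d - 79}{j + 229} = \frac{-79 + d}{229 + j}$)
$B = \frac{5260}{35979}$ ($B = - \frac{-79 + \frac{182 - 215}{31 - 98}}{229 + 308} = - \frac{-79 - \frac{33}{-67}}{537} = - \frac{-79 - - \frac{33}{67}}{537} = - \frac{-79 + \frac{33}{67}}{537} = - \frac{-5260}{537 \cdot 67} = \left(-1\right) \left(- \frac{5260}{35979}\right) = \frac{5260}{35979} \approx 0.1462$)
$\frac{1}{B - 811786} = \frac{1}{\frac{5260}{35979} - 811786} = \frac{1}{- \frac{29207243234}{35979}} = - \frac{35979}{29207243234}$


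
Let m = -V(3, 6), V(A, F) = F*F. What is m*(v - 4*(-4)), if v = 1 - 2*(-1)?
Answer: -684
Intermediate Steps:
v = 3 (v = 1 + 2 = 3)
V(A, F) = F²
m = -36 (m = -1*6² = -1*36 = -36)
m*(v - 4*(-4)) = -36*(3 - 4*(-4)) = -36*(3 + 16) = -36*19 = -684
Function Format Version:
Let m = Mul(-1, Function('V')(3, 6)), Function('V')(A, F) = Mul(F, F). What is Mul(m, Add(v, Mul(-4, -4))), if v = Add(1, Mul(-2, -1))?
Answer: -684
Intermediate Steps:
v = 3 (v = Add(1, 2) = 3)
Function('V')(A, F) = Pow(F, 2)
m = -36 (m = Mul(-1, Pow(6, 2)) = Mul(-1, 36) = -36)
Mul(m, Add(v, Mul(-4, -4))) = Mul(-36, Add(3, Mul(-4, -4))) = Mul(-36, Add(3, 16)) = Mul(-36, 19) = -684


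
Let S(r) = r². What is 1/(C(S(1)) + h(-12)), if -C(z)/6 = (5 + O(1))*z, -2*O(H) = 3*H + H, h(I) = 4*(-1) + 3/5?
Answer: -5/107 ≈ -0.046729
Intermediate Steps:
h(I) = -17/5 (h(I) = -4 + 3*(⅕) = -4 + ⅗ = -17/5)
O(H) = -2*H (O(H) = -(3*H + H)/2 = -2*H)
C(z) = -18*z (C(z) = -6*(5 - 2*1)*z = -6*(5 - 2)*z = -18*z)
1/(C(S(1)) + h(-12)) = 1/(-18*1² - 17/5) = 1/(-18*1 - 17/5) = 1/(-18 - 17/5) = 1/(-107/5) = -5/107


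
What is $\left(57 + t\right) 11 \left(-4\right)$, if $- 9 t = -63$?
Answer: $-2816$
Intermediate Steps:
$t = 7$ ($t = \left(- \frac{1}{9}\right) \left(-63\right) = 7$)
$\left(57 + t\right) 11 \left(-4\right) = \left(57 + 7\right) 11 \left(-4\right) = 64 \left(-44\right) = -2816$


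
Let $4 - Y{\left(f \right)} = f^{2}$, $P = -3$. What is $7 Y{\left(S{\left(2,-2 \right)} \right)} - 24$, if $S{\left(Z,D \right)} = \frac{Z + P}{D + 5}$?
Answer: $\frac{29}{9} \approx 3.2222$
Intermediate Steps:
$S{\left(Z,D \right)} = \frac{-3 + Z}{5 + D}$ ($S{\left(Z,D \right)} = \frac{Z - 3}{D + 5} = \frac{-3 + Z}{5 + D}$)
$Y{\left(f \right)} = 4 - f^{2}$
$7 Y{\left(S{\left(2,-2 \right)} \right)} - 24 = 7 \left(4 - \left(\frac{-3 + 2}{5 - 2}\right)^{2}\right) - 24 = 7 \left(4 - \left(\frac{1}{3} \left(-1\right)\right)^{2}\right) - 24 = 7 \left(4 - \left(- \frac{1}{3}\right)^{2}\right) - 24 = 7 \left(4 - \frac{1}{9}\right) - 24 = 7 \cdot \frac{35}{9} - 24 = \frac{245}{9} - 24 = \frac{29}{9}$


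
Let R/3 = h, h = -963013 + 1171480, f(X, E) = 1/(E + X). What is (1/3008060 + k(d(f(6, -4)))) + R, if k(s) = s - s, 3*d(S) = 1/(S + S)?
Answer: 1881243732061/3008060 ≈ 6.2540e+5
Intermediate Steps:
h = 208467
d(S) = 1/(6*S) (d(S) = 1/(3*(S + S)) = 1/(3*((2*S))) = (1/(2*S))/3 = 1/(6*S))
k(s) = 0
R = 625401 (R = 3*208467 = 625401)
(1/3008060 + k(d(f(6, -4)))) + R = (1/3008060 + 0) + 625401 = 1/3008060 + 625401 = 1881243732061/3008060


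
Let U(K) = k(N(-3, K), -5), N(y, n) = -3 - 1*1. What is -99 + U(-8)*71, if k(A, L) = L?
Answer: -454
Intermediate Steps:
N(y, n) = -4 (N(y, n) = -3 - 1 = -4)
U(K) = -5
-99 + U(-8)*71 = -99 - 5*71 = -99 - 355 = -454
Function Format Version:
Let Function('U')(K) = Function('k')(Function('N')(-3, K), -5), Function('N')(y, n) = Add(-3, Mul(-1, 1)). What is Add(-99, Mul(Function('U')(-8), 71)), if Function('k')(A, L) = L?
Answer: -454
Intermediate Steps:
Function('N')(y, n) = -4 (Function('N')(y, n) = Add(-3, -1) = -4)
Function('U')(K) = -5
Add(-99, Mul(Function('U')(-8), 71)) = Add(-99, Mul(-5, 71)) = Add(-99, -355) = -454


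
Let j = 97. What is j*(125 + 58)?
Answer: 17751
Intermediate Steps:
j*(125 + 58) = 97*(125 + 58) = 97*183 = 17751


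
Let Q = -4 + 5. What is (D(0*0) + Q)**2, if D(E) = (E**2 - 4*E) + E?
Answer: 1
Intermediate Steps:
Q = 1
D(E) = E**2 - 3*E
(D(0*0) + Q)**2 = ((0*0)*(-3 + 0*0) + 1)**2 = (0*(-3 + 0) + 1)**2 = (0*(-3) + 1)**2 = (0 + 1)**2 = 1**2 = 1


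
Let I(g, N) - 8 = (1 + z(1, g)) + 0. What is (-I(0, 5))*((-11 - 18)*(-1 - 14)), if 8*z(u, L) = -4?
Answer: -7395/2 ≈ -3697.5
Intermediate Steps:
z(u, L) = -1/2 (z(u, L) = (1/8)*(-4) = -1/2)
I(g, N) = 17/2 (I(g, N) = 8 + ((1 - 1/2) + 0) = 8 + (1/2 + 0) = 8 + 1/2 = 17/2)
(-I(0, 5))*((-11 - 18)*(-1 - 14)) = (-1*17/2)*((-11 - 18)*(-1 - 14)) = -(-493)*(-15)/2 = -17/2*435 = -7395/2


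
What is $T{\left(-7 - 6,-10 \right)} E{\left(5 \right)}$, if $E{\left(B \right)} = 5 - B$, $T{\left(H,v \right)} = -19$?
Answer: $0$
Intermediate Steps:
$T{\left(-7 - 6,-10 \right)} E{\left(5 \right)} = - 19 \left(5 - 5\right) = \left(-19\right) 0 = 0$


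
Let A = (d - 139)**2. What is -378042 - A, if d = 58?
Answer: -384603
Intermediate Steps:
A = 6561 (A = (58 - 139)**2 = (-81)**2 = 6561)
-378042 - A = -378042 - 1*6561 = -378042 - 6561 = -384603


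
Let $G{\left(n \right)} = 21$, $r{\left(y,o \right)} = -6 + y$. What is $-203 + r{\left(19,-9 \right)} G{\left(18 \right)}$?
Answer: $70$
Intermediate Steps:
$-203 + r{\left(19,-9 \right)} G{\left(18 \right)} = -203 + \left(-6 + 19\right) 21 = -203 + 13 \cdot 21 = -203 + 273 = 70$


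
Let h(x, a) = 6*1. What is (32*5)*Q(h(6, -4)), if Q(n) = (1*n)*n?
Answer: 5760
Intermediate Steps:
h(x, a) = 6
Q(n) = n² (Q(n) = n*n = n²)
(32*5)*Q(h(6, -4)) = (32*5)*6² = 160*36 = 5760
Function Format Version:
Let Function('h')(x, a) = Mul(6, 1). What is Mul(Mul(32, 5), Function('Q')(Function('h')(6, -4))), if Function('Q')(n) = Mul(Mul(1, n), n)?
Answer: 5760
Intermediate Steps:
Function('h')(x, a) = 6
Function('Q')(n) = Pow(n, 2) (Function('Q')(n) = Mul(n, n) = Pow(n, 2))
Mul(Mul(32, 5), Function('Q')(Function('h')(6, -4))) = Mul(Mul(32, 5), Pow(6, 2)) = Mul(160, 36) = 5760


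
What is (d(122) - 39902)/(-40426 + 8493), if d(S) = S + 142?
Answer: 39638/31933 ≈ 1.2413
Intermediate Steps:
d(S) = 142 + S
(d(122) - 39902)/(-40426 + 8493) = ((142 + 122) - 39902)/(-40426 + 8493) = (264 - 39902)/(-31933) = -39638*(-1/31933) = 39638/31933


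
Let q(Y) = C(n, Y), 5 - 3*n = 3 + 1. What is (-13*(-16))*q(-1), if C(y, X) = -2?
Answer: -416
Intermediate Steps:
n = ⅓ (n = 5/3 - (3 + 1)/3 = 5/3 - ⅓*4 = 5/3 - 4/3 = ⅓ ≈ 0.33333)
q(Y) = -2
(-13*(-16))*q(-1) = -13*(-16)*(-2) = 208*(-2) = -416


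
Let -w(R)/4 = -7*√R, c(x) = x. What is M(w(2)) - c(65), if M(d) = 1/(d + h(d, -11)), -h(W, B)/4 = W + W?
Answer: -65 - √2/392 ≈ -65.004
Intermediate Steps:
h(W, B) = -8*W (h(W, B) = -4*(W + W) = -8*W)
w(R) = 28*√R (w(R) = -(-28)*√R = 28*√R)
M(d) = -1/(7*d) (M(d) = 1/(d - 8*d) = 1/(-7*d) = -1/(7*d))
M(w(2)) - c(65) = -√2/56/7 - 1*65 = -√2/392 - 65 = -65 - √2/392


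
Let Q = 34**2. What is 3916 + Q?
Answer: 5072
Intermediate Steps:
Q = 1156
3916 + Q = 3916 + 1156 = 5072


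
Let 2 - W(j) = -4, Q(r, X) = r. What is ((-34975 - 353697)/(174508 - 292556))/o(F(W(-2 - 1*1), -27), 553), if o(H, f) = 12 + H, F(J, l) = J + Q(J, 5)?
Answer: 6073/44268 ≈ 0.13719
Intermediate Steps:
W(j) = 6 (W(j) = 2 - 1*(-4) = 2 + 4 = 6)
F(J, l) = 2*J (F(J, l) = J + J = 2*J)
((-34975 - 353697)/(174508 - 292556))/o(F(W(-2 - 1*1), -27), 553) = ((-34975 - 353697)/(174508 - 292556))/(12 + 2*6) = (-388672/(-118048))/(12 + 12) = -388672*(-1/118048)/24 = (12146/3689)*(1/24) = 6073/44268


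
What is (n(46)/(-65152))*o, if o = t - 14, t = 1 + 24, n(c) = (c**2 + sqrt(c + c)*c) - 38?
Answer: -11429/32576 - 253*sqrt(23)/16288 ≈ -0.42533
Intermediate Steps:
n(c) = -38 + c**2 + sqrt(2)*c**(3/2) (n(c) = (c**2 + sqrt(2*c)*c) - 38 = (c**2 + (sqrt(2)*sqrt(c))*c) - 38 = (c**2 + sqrt(2)*c**(3/2)) - 38 = -38 + c**2 + sqrt(2)*c**(3/2))
t = 25
o = 11 (o = 25 - 14 = 11)
(n(46)/(-65152))*o = ((-38 + 46**2 + sqrt(2)*46**(3/2))/(-65152))*11 = ((-38 + 2116 + sqrt(2)*(46*sqrt(46)))*(-1/65152))*11 = ((-38 + 2116 + 92*sqrt(23))*(-1/65152))*11 = ((2078 + 92*sqrt(23))*(-1/65152))*11 = (-1039/32576 - 23*sqrt(23)/16288)*11 = -11429/32576 - 253*sqrt(23)/16288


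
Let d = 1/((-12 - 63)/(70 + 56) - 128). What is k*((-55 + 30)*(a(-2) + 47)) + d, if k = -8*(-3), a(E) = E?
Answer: -145827042/5401 ≈ -27000.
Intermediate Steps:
d = -42/5401 (d = 1/(-75/126 - 128) = 1/(-75*1/126 - 128) = 1/(-25/42 - 128) = 1/(-5401/42) = -42/5401 ≈ -0.0077763)
k = 24
k*((-55 + 30)*(a(-2) + 47)) + d = 24*((-55 + 30)*(-2 + 47)) - 42/5401 = 24*(-25*45) - 42/5401 = 24*(-1125) - 42/5401 = -27000 - 42/5401 = -145827042/5401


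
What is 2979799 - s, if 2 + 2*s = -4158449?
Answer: 10118049/2 ≈ 5.0590e+6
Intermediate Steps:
s = -4158451/2 (s = -1 + (½)*(-4158449) = -1 - 4158449/2 = -4158451/2 ≈ -2.0792e+6)
2979799 - s = 2979799 - 1*(-4158451/2) = 2979799 + 4158451/2 = 10118049/2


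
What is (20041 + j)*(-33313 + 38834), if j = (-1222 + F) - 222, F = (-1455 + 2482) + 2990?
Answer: 124851894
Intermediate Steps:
F = 4017 (F = 1027 + 2990 = 4017)
j = 2573 (j = (-1222 + 4017) - 222 = 2795 - 222 = 2573)
(20041 + j)*(-33313 + 38834) = (20041 + 2573)*(-33313 + 38834) = 22614*5521 = 124851894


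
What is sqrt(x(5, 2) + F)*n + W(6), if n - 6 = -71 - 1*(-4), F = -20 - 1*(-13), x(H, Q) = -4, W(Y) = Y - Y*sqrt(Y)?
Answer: 6 - 6*sqrt(6) - 61*I*sqrt(11) ≈ -8.6969 - 202.31*I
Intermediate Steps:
W(Y) = Y - Y**(3/2)
F = -7 (F = -20 + 13 = -7)
n = -61 (n = 6 + (-71 - 1*(-4)) = 6 + (-71 + 4) = 6 - 67 = -61)
sqrt(x(5, 2) + F)*n + W(6) = sqrt(-4 - 7)*(-61) + (6 - 6**(3/2)) = sqrt(-11)*(-61) + (6 - 6*sqrt(6)) = (I*sqrt(11))*(-61) + (6 - 6*sqrt(6)) = -61*I*sqrt(11) + (6 - 6*sqrt(6)) = 6 - 6*sqrt(6) - 61*I*sqrt(11)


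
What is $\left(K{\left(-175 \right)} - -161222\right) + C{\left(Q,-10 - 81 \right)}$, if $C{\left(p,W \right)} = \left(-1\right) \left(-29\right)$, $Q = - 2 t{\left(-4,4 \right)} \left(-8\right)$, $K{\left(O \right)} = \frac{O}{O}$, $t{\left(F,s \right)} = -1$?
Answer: $161252$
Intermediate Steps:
$K{\left(O \right)} = 1$
$Q = -16$ ($Q = \left(-2\right) \left(-1\right) \left(-8\right) = 2 \left(-8\right) = -16$)
$C{\left(p,W \right)} = 29$
$\left(K{\left(-175 \right)} - -161222\right) + C{\left(Q,-10 - 81 \right)} = \left(1 - -161222\right) + 29 = \left(1 + 161222\right) + 29 = 161223 + 29 = 161252$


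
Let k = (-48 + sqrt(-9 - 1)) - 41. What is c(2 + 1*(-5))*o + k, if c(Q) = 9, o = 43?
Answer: 298 + I*sqrt(10) ≈ 298.0 + 3.1623*I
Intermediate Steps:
k = -89 + I*sqrt(10) (k = (-48 + sqrt(-10)) - 41 = (-48 + I*sqrt(10)) - 41 = -89 + I*sqrt(10) ≈ -89.0 + 3.1623*I)
c(2 + 1*(-5))*o + k = 9*43 + (-89 + I*sqrt(10)) = 387 + (-89 + I*sqrt(10)) = 298 + I*sqrt(10)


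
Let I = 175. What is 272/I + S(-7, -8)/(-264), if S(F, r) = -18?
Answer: 12493/7700 ≈ 1.6225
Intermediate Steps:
272/I + S(-7, -8)/(-264) = 272/175 - 18/(-264) = 272*(1/175) - 18*(-1/264) = 272/175 + 3/44 = 12493/7700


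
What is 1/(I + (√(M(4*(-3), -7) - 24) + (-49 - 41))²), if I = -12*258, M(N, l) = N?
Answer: 23/119664 + 5*I/119664 ≈ 0.0001922 + 4.1784e-5*I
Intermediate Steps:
I = -3096
1/(I + (√(M(4*(-3), -7) - 24) + (-49 - 41))²) = 1/(-3096 + (√(4*(-3) - 24) + (-49 - 41))²) = 1/(-3096 + (√(-12 - 24) - 90)²) = 1/(-3096 + (√(-36) - 90)²) = 1/(-3096 + (6*I - 90)²) = 1/(-3096 + (-90 + 6*I)²)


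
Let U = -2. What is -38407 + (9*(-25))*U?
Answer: -37957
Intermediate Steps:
-38407 + (9*(-25))*U = -38407 + (9*(-25))*(-2) = -38407 - 225*(-2) = -38407 + 450 = -37957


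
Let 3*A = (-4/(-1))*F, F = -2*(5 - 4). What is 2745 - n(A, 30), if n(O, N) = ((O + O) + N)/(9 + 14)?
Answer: 189331/69 ≈ 2743.9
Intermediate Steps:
F = -2 (F = -2*1 = -2)
A = -8/3 (A = (-4/(-1)*(-2))/3 = (-4*(-1)*(-2))/3 = (4*(-2))/3 = (⅓)*(-8) = -8/3 ≈ -2.6667)
n(O, N) = N/23 + 2*O/23 (n(O, N) = (2*O + N)/23 = (N + 2*O)*(1/23) = N/23 + 2*O/23)
2745 - n(A, 30) = 2745 - ((1/23)*30 + (2/23)*(-8/3)) = 2745 - (30/23 - 16/69) = 2745 - 1*74/69 = 2745 - 74/69 = 189331/69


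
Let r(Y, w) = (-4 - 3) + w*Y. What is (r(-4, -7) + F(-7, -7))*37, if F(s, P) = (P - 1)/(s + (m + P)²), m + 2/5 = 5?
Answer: 31487/31 ≈ 1015.7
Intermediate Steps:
m = 23/5 (m = -⅖ + 5 = 23/5 ≈ 4.6000)
r(Y, w) = -7 + Y*w
F(s, P) = (-1 + P)/(s + (23/5 + P)²) (F(s, P) = (P - 1)/(s + (23/5 + P)²) = (-1 + P)/(s + (23/5 + P)²))
(r(-4, -7) + F(-7, -7))*37 = ((-7 - 4*(-7)) + 25*(-1 - 7)/((23 + 5*(-7))² + 25*(-7)))*37 = ((-7 + 28) + 25*(-8)/((23 - 35)² - 175))*37 = (21 + 25*(-8)/((-12)² - 175))*37 = (21 + 25*(-8)/(144 - 175))*37 = (21 + 25*(-8)/(-31))*37 = (21 + 25*(-1/31)*(-8))*37 = (21 + 200/31)*37 = (851/31)*37 = 31487/31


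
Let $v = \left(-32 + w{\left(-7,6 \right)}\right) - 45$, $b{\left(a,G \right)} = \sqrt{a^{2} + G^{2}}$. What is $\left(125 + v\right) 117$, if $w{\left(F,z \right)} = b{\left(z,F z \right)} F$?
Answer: $5616 - 24570 \sqrt{2} \approx -29131.0$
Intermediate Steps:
$b{\left(a,G \right)} = \sqrt{G^{2} + a^{2}}$
$w{\left(F,z \right)} = F \sqrt{z^{2} + F^{2} z^{2}}$ ($w{\left(F,z \right)} = \sqrt{\left(F z\right)^{2} + z^{2}} F = \sqrt{F^{2} z^{2} + z^{2}} F = \sqrt{z^{2} + F^{2} z^{2}} F = F \sqrt{z^{2} + F^{2} z^{2}}$)
$v = -77 - 210 \sqrt{2}$ ($v = \left(-32 - 7 \sqrt{6^{2} \left(1 + \left(-7\right)^{2}\right)}\right) - 45 = \left(-32 - 7 \sqrt{36 \left(1 + 49\right)}\right) - 45 = \left(-32 - 7 \sqrt{36 \cdot 50}\right) - 45 = \left(-32 - 7 \sqrt{1800}\right) - 45 = \left(-32 - 7 \cdot 30 \sqrt{2}\right) - 45 = \left(-32 - 210 \sqrt{2}\right) - 45 = -77 - 210 \sqrt{2} \approx -373.98$)
$\left(125 + v\right) 117 = \left(125 - \left(77 + 210 \sqrt{2}\right)\right) 117 = \left(48 - 210 \sqrt{2}\right) 117 = 5616 - 24570 \sqrt{2}$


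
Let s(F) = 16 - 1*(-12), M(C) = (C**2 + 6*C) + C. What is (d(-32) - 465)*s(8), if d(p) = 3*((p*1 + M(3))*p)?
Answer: -7644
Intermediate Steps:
M(C) = C**2 + 7*C
s(F) = 28 (s(F) = 16 + 12 = 28)
d(p) = 3*p*(30 + p) (d(p) = 3*((p*1 + 3*(7 + 3))*p) = 3*((p + 3*10)*p) = 3*((p + 30)*p) = 3*((30 + p)*p) = 3*(p*(30 + p)) = 3*p*(30 + p))
(d(-32) - 465)*s(8) = (3*(-32)*(30 - 32) - 465)*28 = (3*(-32)*(-2) - 465)*28 = (192 - 465)*28 = -273*28 = -7644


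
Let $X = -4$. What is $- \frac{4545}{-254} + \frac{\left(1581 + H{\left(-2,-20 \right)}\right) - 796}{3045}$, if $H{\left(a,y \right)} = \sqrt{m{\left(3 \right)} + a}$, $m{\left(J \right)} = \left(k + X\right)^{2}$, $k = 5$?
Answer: $\frac{2807783}{154686} + \frac{i}{3045} \approx 18.151 + 0.00032841 i$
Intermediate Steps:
$m{\left(J \right)} = 1$ ($m{\left(J \right)} = \left(5 - 4\right)^{2} = 1^{2} = 1$)
$H{\left(a,y \right)} = \sqrt{1 + a}$
$- \frac{4545}{-254} + \frac{\left(1581 + H{\left(-2,-20 \right)}\right) - 796}{3045} = - \frac{4545}{-254} + \frac{\left(1581 + \sqrt{1 - 2}\right) - 796}{3045} = \left(-4545\right) \left(- \frac{1}{254}\right) + \left(\left(1581 + \sqrt{-1}\right) - 796\right) \frac{1}{3045} = \frac{4545}{254} + \left(\left(1581 + i\right) - 796\right) \frac{1}{3045} = \frac{4545}{254} + \left(785 + i\right) \frac{1}{3045} = \frac{4545}{254} + \left(\frac{157}{609} + \frac{i}{3045}\right) = \frac{2807783}{154686} + \frac{i}{3045}$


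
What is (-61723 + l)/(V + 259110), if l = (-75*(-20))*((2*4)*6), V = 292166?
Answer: 10277/551276 ≈ 0.018642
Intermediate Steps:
l = 72000 (l = 1500*(8*6) = 1500*48 = 72000)
(-61723 + l)/(V + 259110) = (-61723 + 72000)/(292166 + 259110) = 10277/551276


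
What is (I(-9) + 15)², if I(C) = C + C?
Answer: 9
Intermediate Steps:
I(C) = 2*C
(I(-9) + 15)² = (2*(-9) + 15)² = (-18 + 15)² = (-3)² = 9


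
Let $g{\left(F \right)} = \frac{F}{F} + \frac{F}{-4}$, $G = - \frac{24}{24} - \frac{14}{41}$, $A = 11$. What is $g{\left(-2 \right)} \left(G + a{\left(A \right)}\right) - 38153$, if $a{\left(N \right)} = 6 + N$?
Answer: $- \frac{1563310}{41} \approx -38130.0$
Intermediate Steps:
$G = - \frac{55}{41}$ ($G = \left(-24\right) \frac{1}{24} - \frac{14}{41} = -1 - \frac{14}{41} = - \frac{55}{41} \approx -1.3415$)
$g{\left(F \right)} = 1 - \frac{F}{4}$ ($g{\left(F \right)} = 1 + F \left(- \frac{1}{4}\right) = 1 - \frac{F}{4}$)
$g{\left(-2 \right)} \left(G + a{\left(A \right)}\right) - 38153 = \left(1 - - \frac{1}{2}\right) \left(- \frac{55}{41} + \left(6 + 11\right)\right) - 38153 = \left(1 + \frac{1}{2}\right) \left(- \frac{55}{41} + 17\right) - 38153 = \frac{3}{2} \cdot \frac{642}{41} - 38153 = \frac{963}{41} - 38153 = - \frac{1563310}{41}$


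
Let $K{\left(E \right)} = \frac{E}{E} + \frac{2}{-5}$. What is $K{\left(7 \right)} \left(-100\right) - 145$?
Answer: $-205$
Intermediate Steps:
$K{\left(E \right)} = \frac{3}{5}$ ($K{\left(E \right)} = 1 + 2 \left(- \frac{1}{5}\right) = 1 - \frac{2}{5} = \frac{3}{5}$)
$K{\left(7 \right)} \left(-100\right) - 145 = \frac{3}{5} \left(-100\right) - 145 = -60 - 145 = -205$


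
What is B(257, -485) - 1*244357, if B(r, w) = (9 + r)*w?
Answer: -373367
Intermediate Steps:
B(r, w) = w*(9 + r)
B(257, -485) - 1*244357 = -485*(9 + 257) - 1*244357 = -485*266 - 244357 = -129010 - 244357 = -373367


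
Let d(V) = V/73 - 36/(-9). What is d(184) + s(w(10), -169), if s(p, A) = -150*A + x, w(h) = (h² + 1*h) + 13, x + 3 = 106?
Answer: 1858545/73 ≈ 25460.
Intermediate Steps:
x = 103 (x = -3 + 106 = 103)
w(h) = 13 + h + h² (w(h) = (h² + h) + 13 = (h + h²) + 13 = 13 + h + h²)
s(p, A) = 103 - 150*A (s(p, A) = -150*A + 103 = 103 - 150*A)
d(V) = 4 + V/73 (d(V) = V*(1/73) - 36*(-⅑) = V/73 + 4 = 4 + V/73)
d(184) + s(w(10), -169) = (4 + (1/73)*184) + (103 - 150*(-169)) = (4 + 184/73) + (103 + 25350) = 476/73 + 25453 = 1858545/73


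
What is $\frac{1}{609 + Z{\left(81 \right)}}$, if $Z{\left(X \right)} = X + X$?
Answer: $\frac{1}{771} \approx 0.001297$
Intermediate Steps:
$Z{\left(X \right)} = 2 X$
$\frac{1}{609 + Z{\left(81 \right)}} = \frac{1}{609 + 2 \cdot 81} = \frac{1}{609 + 162} = \frac{1}{771}$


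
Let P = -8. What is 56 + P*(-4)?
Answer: 88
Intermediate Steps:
56 + P*(-4) = 56 - 8*(-4) = 56 + 32 = 88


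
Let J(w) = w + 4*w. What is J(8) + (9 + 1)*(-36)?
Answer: -320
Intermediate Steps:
J(w) = 5*w
J(8) + (9 + 1)*(-36) = 5*8 + (9 + 1)*(-36) = 40 + 10*(-36) = 40 - 360 = -320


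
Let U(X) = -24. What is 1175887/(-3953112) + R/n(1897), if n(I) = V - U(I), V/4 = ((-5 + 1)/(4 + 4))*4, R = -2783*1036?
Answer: -712348993453/3953112 ≈ -1.8020e+5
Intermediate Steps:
R = -2883188
V = -8 (V = 4*(((-5 + 1)/(4 + 4))*4) = 4*(-4/8*4) = 4*(-4*⅛*4) = 4*(-½*4) = 4*(-2) = -8)
n(I) = 16 (n(I) = -8 - 1*(-24) = -8 + 24 = 16)
1175887/(-3953112) + R/n(1897) = 1175887/(-3953112) - 2883188/16 = 1175887*(-1/3953112) - 2883188*1/16 = -1175887/3953112 - 720797/4 = -712348993453/3953112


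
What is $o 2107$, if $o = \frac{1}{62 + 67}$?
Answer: $\frac{49}{3} \approx 16.333$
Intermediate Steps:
$o = \frac{1}{129} \approx 0.0077519$
$o 2107 = \frac{1}{129} \cdot 2107 = \frac{49}{3}$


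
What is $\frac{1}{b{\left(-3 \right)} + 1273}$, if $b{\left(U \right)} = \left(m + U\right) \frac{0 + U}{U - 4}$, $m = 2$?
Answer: $\frac{7}{8908} \approx 0.00078581$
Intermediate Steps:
$b{\left(U \right)} = \frac{U \left(2 + U\right)}{-4 + U}$ ($b{\left(U \right)} = \left(2 + U\right) \frac{0 + U}{U - 4} = \left(2 + U\right) \frac{U}{-4 + U} = \frac{U \left(2 + U\right)}{-4 + U}$)
$\frac{1}{b{\left(-3 \right)} + 1273} = \frac{1}{- \frac{3 \left(2 - 3\right)}{-4 - 3} + 1273} = \frac{1}{\left(-3\right) \frac{1}{-7} \left(-1\right) + 1273} = \frac{1}{\left(-3\right) \left(- \frac{1}{7}\right) \left(-1\right) + 1273} = \frac{1}{- \frac{3}{7} + 1273} = \frac{1}{\frac{8908}{7}} = \frac{7}{8908}$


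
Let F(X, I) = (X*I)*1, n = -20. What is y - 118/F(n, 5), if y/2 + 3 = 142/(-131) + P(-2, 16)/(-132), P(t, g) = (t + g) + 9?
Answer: -792884/108075 ≈ -7.3364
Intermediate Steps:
P(t, g) = 9 + g + t (P(t, g) = (g + t) + 9 = 9 + g + t)
F(X, I) = I*X (F(X, I) = (I*X)*1 = I*X)
y = -73633/8646 (y = -6 + 2*(142/(-131) + (9 + 16 - 2)/(-132)) = -6 + 2*(142*(-1/131) + 23*(-1/132)) = -6 + 2*(-142/131 - 23/132) = -6 + 2*(-21757/17292) = -6 - 21757/8646 = -73633/8646 ≈ -8.5164)
y - 118/F(n, 5) = -73633/8646 - 118/(5*(-20)) = -73633/8646 - 118/(-100) = -73633/8646 - 118*(-1/100) = -73633/8646 + 59/50 = -792884/108075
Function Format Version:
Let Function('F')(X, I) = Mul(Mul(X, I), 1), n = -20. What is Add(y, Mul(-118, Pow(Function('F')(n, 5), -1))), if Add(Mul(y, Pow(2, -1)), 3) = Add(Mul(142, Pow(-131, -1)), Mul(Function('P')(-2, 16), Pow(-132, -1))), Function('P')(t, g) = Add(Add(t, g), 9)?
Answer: Rational(-792884, 108075) ≈ -7.3364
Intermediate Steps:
Function('P')(t, g) = Add(9, g, t) (Function('P')(t, g) = Add(Add(g, t), 9) = Add(9, g, t))
Function('F')(X, I) = Mul(I, X) (Function('F')(X, I) = Mul(Mul(I, X), 1) = Mul(I, X))
y = Rational(-73633, 8646) (y = Add(-6, Mul(2, Add(Mul(142, Pow(-131, -1)), Mul(Add(9, 16, -2), Pow(-132, -1))))) = Add(-6, Mul(2, Add(Mul(142, Rational(-1, 131)), Mul(23, Rational(-1, 132))))) = Add(-6, Mul(2, Add(Rational(-142, 131), Rational(-23, 132)))) = Add(-6, Mul(2, Rational(-21757, 17292))) = Add(-6, Rational(-21757, 8646)) = Rational(-73633, 8646) ≈ -8.5164)
Add(y, Mul(-118, Pow(Function('F')(n, 5), -1))) = Add(Rational(-73633, 8646), Mul(-118, Pow(Mul(5, -20), -1))) = Add(Rational(-73633, 8646), Mul(-118, Pow(-100, -1))) = Add(Rational(-73633, 8646), Mul(-118, Rational(-1, 100))) = Add(Rational(-73633, 8646), Rational(59, 50)) = Rational(-792884, 108075)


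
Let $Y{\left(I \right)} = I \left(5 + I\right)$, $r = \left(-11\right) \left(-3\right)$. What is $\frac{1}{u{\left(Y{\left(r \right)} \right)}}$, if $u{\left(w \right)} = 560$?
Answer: $\frac{1}{560} \approx 0.0017857$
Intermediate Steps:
$r = 33$
$\frac{1}{u{\left(Y{\left(r \right)} \right)}} = \frac{1}{560}$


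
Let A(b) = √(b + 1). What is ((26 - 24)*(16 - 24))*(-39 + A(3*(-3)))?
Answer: 624 - 32*I*√2 ≈ 624.0 - 45.255*I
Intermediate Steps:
A(b) = √(1 + b)
((26 - 24)*(16 - 24))*(-39 + A(3*(-3))) = ((26 - 24)*(16 - 24))*(-39 + √(1 + 3*(-3))) = (2*(-8))*(-39 + √(1 - 9)) = -16*(-39 + √(-8)) = -16*(-39 + 2*I*√2) = 624 - 32*I*√2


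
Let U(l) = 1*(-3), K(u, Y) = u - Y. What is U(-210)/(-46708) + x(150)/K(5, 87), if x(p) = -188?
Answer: 4390675/1915028 ≈ 2.2927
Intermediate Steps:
U(l) = -3
U(-210)/(-46708) + x(150)/K(5, 87) = -3/(-46708) - 188/(5 - 1*87) = -3*(-1/46708) - 188/(5 - 87) = 3/46708 - 188/(-82) = 3/46708 - 188*(-1/82) = 3/46708 + 94/41 = 4390675/1915028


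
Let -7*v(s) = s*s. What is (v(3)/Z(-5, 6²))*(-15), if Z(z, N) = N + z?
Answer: 135/217 ≈ 0.62212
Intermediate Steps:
v(s) = -s²/7 (v(s) = -s*s/7 = -s²/7)
(v(3)/Z(-5, 6²))*(-15) = ((-⅐*3²)/(6² - 5))*(-15) = ((-⅐*9)/(36 - 5))*(-15) = -9/7/31*(-15) = -9/7*1/31*(-15) = -9/217*(-15) = 135/217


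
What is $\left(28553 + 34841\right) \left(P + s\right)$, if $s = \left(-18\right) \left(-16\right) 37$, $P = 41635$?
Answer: $3314935654$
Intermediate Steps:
$s = 10656$ ($s = 288 \cdot 37 = 10656$)
$\left(28553 + 34841\right) \left(P + s\right) = \left(28553 + 34841\right) \left(41635 + 10656\right) = 63394 \cdot 52291 = 3314935654$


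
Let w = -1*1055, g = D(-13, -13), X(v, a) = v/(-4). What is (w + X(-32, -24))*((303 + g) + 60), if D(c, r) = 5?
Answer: -385296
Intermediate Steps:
X(v, a) = -v/4 (X(v, a) = v*(-¼) = -v/4)
g = 5
w = -1055
(w + X(-32, -24))*((303 + g) + 60) = (-1055 - ¼*(-32))*((303 + 5) + 60) = (-1055 + 8)*(308 + 60) = -1047*368 = -385296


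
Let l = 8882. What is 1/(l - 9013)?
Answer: -1/131 ≈ -0.0076336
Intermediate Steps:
1/(l - 9013) = 1/(8882 - 9013) = 1/(-131) = -1/131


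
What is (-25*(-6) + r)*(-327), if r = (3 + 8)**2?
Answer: -88617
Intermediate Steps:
r = 121 (r = 11**2 = 121)
(-25*(-6) + r)*(-327) = (-25*(-6) + 121)*(-327) = (150 + 121)*(-327) = 271*(-327) = -88617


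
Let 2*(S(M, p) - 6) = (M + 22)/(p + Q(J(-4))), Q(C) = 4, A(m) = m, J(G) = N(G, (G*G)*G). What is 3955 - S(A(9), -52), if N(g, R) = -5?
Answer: 379135/96 ≈ 3949.3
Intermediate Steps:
J(G) = -5
S(M, p) = 6 + (22 + M)/(2*(4 + p)) (S(M, p) = 6 + ((M + 22)/(p + 4))/2 = 6 + ((22 + M)/(4 + p))/2 = 6 + (22 + M)/(2*(4 + p)))
3955 - S(A(9), -52) = 3955 - (70 + 9 + 12*(-52))/(2*(4 - 52)) = 3955 - (70 + 9 - 624)/(2*(-48)) = 3955 - (-1)*(-545)/(2*48) = 3955 - 1*545/96 = 3955 - 545/96 = 379135/96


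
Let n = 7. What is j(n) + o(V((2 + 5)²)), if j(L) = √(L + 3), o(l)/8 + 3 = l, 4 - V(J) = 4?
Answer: -24 + √10 ≈ -20.838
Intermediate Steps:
V(J) = 0 (V(J) = 4 - 1*4 = 4 - 4 = 0)
o(l) = -24 + 8*l
j(L) = √(3 + L)
j(n) + o(V((2 + 5)²)) = √(3 + 7) + (-24 + 8*0) = √10 + (-24 + 0) = √10 - 24 = -24 + √10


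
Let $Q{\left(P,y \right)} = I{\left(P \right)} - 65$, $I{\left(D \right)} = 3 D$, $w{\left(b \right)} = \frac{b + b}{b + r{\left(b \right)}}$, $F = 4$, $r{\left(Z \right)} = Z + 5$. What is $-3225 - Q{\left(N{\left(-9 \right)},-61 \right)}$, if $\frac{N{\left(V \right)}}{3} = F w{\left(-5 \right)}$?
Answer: $-3232$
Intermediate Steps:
$r{\left(Z \right)} = 5 + Z$
$w{\left(b \right)} = \frac{2 b}{5 + 2 b}$ ($w{\left(b \right)} = \frac{b + b}{b + \left(5 + b\right)} = \frac{2 b}{5 + 2 b}$)
$N{\left(V \right)} = 24$ ($N{\left(V \right)} = 3 \cdot 4 \cdot 2 \left(-5\right) \frac{1}{5 + 2 \left(-5\right)} = 3 \cdot 4 \cdot 2 \left(-5\right) \frac{1}{5 - 10} = 3 \cdot 4 \cdot 2 \left(-5\right) \frac{1}{-5} = 3 \cdot 4 \cdot 2 \left(-5\right) \left(- \frac{1}{5}\right) = 3 \cdot 4 \cdot 2 = 3 \cdot 8 = 24$)
$Q{\left(P,y \right)} = -65 + 3 P$ ($Q{\left(P,y \right)} = 3 P - 65 = -65 + 3 P$)
$-3225 - Q{\left(N{\left(-9 \right)},-61 \right)} = -3225 - \left(-65 + 3 \cdot 24\right) = -3225 - \left(-65 + 72\right) = -3225 - 7 = -3232$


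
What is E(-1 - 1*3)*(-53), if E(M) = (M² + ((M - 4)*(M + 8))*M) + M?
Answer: -7420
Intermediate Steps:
E(M) = M + M² + M*(-4 + M)*(8 + M) (E(M) = (M² + ((-4 + M)*(8 + M))*M) + M = (M² + M*(-4 + M)*(8 + M)) + M = M + M² + M*(-4 + M)*(8 + M))
E(-1 - 1*3)*(-53) = ((-1 - 1*3)*(-31 + (-1 - 1*3)² + 5*(-1 - 1*3)))*(-53) = ((-1 - 3)*(-31 + (-1 - 3)² + 5*(-1 - 3)))*(-53) = -4*(-31 + (-4)² + 5*(-4))*(-53) = -4*(-31 + 16 - 20)*(-53) = -4*(-35)*(-53) = 140*(-53) = -7420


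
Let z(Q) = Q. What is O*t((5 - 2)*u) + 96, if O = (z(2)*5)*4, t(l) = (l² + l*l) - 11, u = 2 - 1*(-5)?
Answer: 34936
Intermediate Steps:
u = 7 (u = 2 + 5 = 7)
t(l) = -11 + 2*l² (t(l) = (l² + l²) - 11 = 2*l² - 11 = -11 + 2*l²)
O = 40 (O = (2*5)*4 = 10*4 = 40)
O*t((5 - 2)*u) + 96 = 40*(-11 + 2*((5 - 2)*7)²) + 96 = 40*(-11 + 2*(3*7)²) + 96 = 40*(-11 + 2*21²) + 96 = 40*(-11 + 2*441) + 96 = 40*(-11 + 882) + 96 = 40*871 + 96 = 34840 + 96 = 34936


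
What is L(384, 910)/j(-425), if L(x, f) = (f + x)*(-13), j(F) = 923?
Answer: -1294/71 ≈ -18.225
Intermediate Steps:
L(x, f) = -13*f - 13*x
L(384, 910)/j(-425) = (-13*910 - 13*384)/923 = (-11830 - 4992)*(1/923) = -16822*1/923 = -1294/71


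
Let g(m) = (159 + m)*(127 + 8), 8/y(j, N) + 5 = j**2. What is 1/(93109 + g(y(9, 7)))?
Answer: 19/2177176 ≈ 8.7269e-6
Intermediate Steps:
y(j, N) = 8/(-5 + j**2)
g(m) = 21465 + 135*m (g(m) = (159 + m)*135 = 21465 + 135*m)
1/(93109 + g(y(9, 7))) = 1/(93109 + (21465 + 135*(8/(-5 + 9**2)))) = 1/(93109 + (21465 + 135*(8/(-5 + 81)))) = 1/(93109 + (21465 + 135*(8/76))) = 1/(93109 + (21465 + 135*(8*(1/76)))) = 1/(93109 + (21465 + 135*(2/19))) = 1/(93109 + (21465 + 270/19)) = 1/(93109 + 408105/19) = 1/(2177176/19) = 19/2177176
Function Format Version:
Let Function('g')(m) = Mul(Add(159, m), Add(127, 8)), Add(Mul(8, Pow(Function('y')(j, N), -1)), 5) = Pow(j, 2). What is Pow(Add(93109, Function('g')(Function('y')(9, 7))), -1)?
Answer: Rational(19, 2177176) ≈ 8.7269e-6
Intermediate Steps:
Function('y')(j, N) = Mul(8, Pow(Add(-5, Pow(j, 2)), -1))
Function('g')(m) = Add(21465, Mul(135, m)) (Function('g')(m) = Mul(Add(159, m), 135) = Add(21465, Mul(135, m)))
Pow(Add(93109, Function('g')(Function('y')(9, 7))), -1) = Pow(Add(93109, Add(21465, Mul(135, Mul(8, Pow(Add(-5, Pow(9, 2)), -1))))), -1) = Pow(Add(93109, Add(21465, Mul(135, Mul(8, Pow(Add(-5, 81), -1))))), -1) = Pow(Add(93109, Add(21465, Mul(135, Mul(8, Pow(76, -1))))), -1) = Pow(Add(93109, Add(21465, Mul(135, Mul(8, Rational(1, 76))))), -1) = Pow(Add(93109, Add(21465, Mul(135, Rational(2, 19)))), -1) = Pow(Add(93109, Add(21465, Rational(270, 19))), -1) = Pow(Add(93109, Rational(408105, 19)), -1) = Pow(Rational(2177176, 19), -1) = Rational(19, 2177176)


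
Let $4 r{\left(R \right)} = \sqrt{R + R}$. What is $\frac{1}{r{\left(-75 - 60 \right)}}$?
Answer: $- \frac{2 i \sqrt{30}}{45} \approx - 0.24343 i$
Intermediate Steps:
$r{\left(R \right)} = \frac{\sqrt{2} \sqrt{R}}{4}$ ($r{\left(R \right)} = \frac{\sqrt{R + R}}{4} = \frac{\sqrt{2 R}}{4} = \frac{\sqrt{2} \sqrt{R}}{4}$)
$\frac{1}{r{\left(-75 - 60 \right)}} = \frac{1}{\frac{1}{4} \sqrt{2} \sqrt{-75 - 60}} = \frac{1}{\frac{1}{4} \sqrt{2} \sqrt{-135}} = \frac{1}{\frac{1}{4} \sqrt{2} \cdot 3 i \sqrt{15}} = \frac{1}{\frac{3}{4} i \sqrt{30}} = - \frac{2 i \sqrt{30}}{45}$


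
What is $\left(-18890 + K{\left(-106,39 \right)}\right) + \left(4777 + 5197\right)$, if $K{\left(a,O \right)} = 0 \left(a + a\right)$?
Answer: $-8916$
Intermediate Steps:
$K{\left(a,O \right)} = 0$ ($K{\left(a,O \right)} = 0 \cdot 2 a = 0$)
$\left(-18890 + K{\left(-106,39 \right)}\right) + \left(4777 + 5197\right) = \left(-18890 + 0\right) + \left(4777 + 5197\right) = -18890 + 9974 = -8916$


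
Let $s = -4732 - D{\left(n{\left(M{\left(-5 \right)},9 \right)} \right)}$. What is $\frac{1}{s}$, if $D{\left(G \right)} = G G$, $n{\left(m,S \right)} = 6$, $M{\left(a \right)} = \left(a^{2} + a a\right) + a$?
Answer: $- \frac{1}{4768} \approx -0.00020973$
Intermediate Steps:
$M{\left(a \right)} = a + 2 a^{2}$ ($M{\left(a \right)} = \left(a^{2} + a^{2}\right) + a = 2 a^{2} + a = a + 2 a^{2}$)
$D{\left(G \right)} = G^{2}$
$s = -4768$ ($s = -4732 - 6^{2} = -4732 - 36 = -4768$)
$\frac{1}{s} = \frac{1}{-4768} = - \frac{1}{4768}$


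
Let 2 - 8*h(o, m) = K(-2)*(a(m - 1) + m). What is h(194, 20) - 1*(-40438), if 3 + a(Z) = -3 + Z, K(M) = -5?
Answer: 323671/8 ≈ 40459.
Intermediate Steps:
a(Z) = -6 + Z (a(Z) = -3 + (-3 + Z) = -6 + Z)
h(o, m) = -33/8 + 5*m/4 (h(o, m) = ¼ - (-5)*((-6 + (m - 1)) + m)/8 = ¼ - (-5)*((-6 + (-1 + m)) + m)/8 = ¼ - (-5)*((-7 + m) + m)/8 = ¼ - (-5)*(-7 + 2*m)/8 = ¼ - (35 - 10*m)/8 = ¼ + (-35/8 + 5*m/4) = -33/8 + 5*m/4)
h(194, 20) - 1*(-40438) = (-33/8 + (5/4)*20) - 1*(-40438) = (-33/8 + 25) + 40438 = 167/8 + 40438 = 323671/8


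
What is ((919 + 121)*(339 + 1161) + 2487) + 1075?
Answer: 1563562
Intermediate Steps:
((919 + 121)*(339 + 1161) + 2487) + 1075 = (1040*1500 + 2487) + 1075 = (1560000 + 2487) + 1075 = 1562487 + 1075 = 1563562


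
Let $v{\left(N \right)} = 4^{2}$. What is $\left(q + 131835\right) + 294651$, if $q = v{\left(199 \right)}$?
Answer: $426502$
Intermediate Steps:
$v{\left(N \right)} = 16$
$q = 16$
$\left(q + 131835\right) + 294651 = \left(16 + 131835\right) + 294651 = 131851 + 294651 = 426502$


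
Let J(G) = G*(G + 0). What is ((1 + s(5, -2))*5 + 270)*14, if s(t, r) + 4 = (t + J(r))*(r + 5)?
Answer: 5460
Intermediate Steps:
J(G) = G**2 (J(G) = G*G = G**2)
s(t, r) = -4 + (5 + r)*(t + r**2) (s(t, r) = -4 + (t + r**2)*(r + 5) = -4 + (t + r**2)*(5 + r) = -4 + (5 + r)*(t + r**2))
((1 + s(5, -2))*5 + 270)*14 = ((1 + (-4 + (-2)**3 + 5*5 + 5*(-2)**2 - 2*5))*5 + 270)*14 = ((1 + (-4 - 8 + 25 + 5*4 - 10))*5 + 270)*14 = ((1 + (-4 - 8 + 25 + 20 - 10))*5 + 270)*14 = ((1 + 23)*5 + 270)*14 = (24*5 + 270)*14 = (120 + 270)*14 = 390*14 = 5460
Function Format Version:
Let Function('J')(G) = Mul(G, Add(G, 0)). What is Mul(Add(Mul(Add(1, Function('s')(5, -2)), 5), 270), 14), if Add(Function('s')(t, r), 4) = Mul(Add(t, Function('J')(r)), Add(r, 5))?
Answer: 5460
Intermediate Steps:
Function('J')(G) = Pow(G, 2) (Function('J')(G) = Mul(G, G) = Pow(G, 2))
Function('s')(t, r) = Add(-4, Mul(Add(5, r), Add(t, Pow(r, 2)))) (Function('s')(t, r) = Add(-4, Mul(Add(t, Pow(r, 2)), Add(r, 5))) = Add(-4, Mul(Add(t, Pow(r, 2)), Add(5, r))) = Add(-4, Mul(Add(5, r), Add(t, Pow(r, 2)))))
Mul(Add(Mul(Add(1, Function('s')(5, -2)), 5), 270), 14) = Mul(Add(Mul(Add(1, Add(-4, Pow(-2, 3), Mul(5, 5), Mul(5, Pow(-2, 2)), Mul(-2, 5))), 5), 270), 14) = Mul(Add(Mul(Add(1, Add(-4, -8, 25, Mul(5, 4), -10)), 5), 270), 14) = Mul(Add(Mul(Add(1, Add(-4, -8, 25, 20, -10)), 5), 270), 14) = Mul(Add(Mul(Add(1, 23), 5), 270), 14) = Mul(Add(Mul(24, 5), 270), 14) = Mul(Add(120, 270), 14) = Mul(390, 14) = 5460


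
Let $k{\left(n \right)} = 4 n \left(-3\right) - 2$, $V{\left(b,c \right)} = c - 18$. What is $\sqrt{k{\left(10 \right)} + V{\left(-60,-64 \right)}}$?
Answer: $2 i \sqrt{51} \approx 14.283 i$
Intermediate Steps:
$V{\left(b,c \right)} = -18 + c$
$k{\left(n \right)} = -2 - 12 n$ ($k{\left(n \right)} = 4 \left(- 3 n\right) - 2 = - 12 n - 2 = -2 - 12 n$)
$\sqrt{k{\left(10 \right)} + V{\left(-60,-64 \right)}} = \sqrt{\left(-2 - 120\right) - 82} = \sqrt{-122 - 82} = \sqrt{-204} = 2 i \sqrt{51}$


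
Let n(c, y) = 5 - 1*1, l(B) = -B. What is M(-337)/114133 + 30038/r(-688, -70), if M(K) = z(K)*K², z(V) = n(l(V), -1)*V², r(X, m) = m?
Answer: 1803994323013/3994655 ≈ 4.5160e+5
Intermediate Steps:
n(c, y) = 4 (n(c, y) = 5 - 1 = 4)
z(V) = 4*V²
M(K) = 4*K⁴ (M(K) = (4*K²)*K² = 4*K⁴)
M(-337)/114133 + 30038/r(-688, -70) = (4*(-337)⁴)/114133 + 30038/(-70) = (4*12897917761)*(1/114133) + 30038*(-1/70) = 51591671044*(1/114133) - 15019/35 = 51591671044/114133 - 15019/35 = 1803994323013/3994655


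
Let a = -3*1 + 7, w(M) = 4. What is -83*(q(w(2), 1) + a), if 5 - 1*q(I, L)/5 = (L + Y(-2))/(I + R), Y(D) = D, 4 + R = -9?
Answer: -21248/9 ≈ -2360.9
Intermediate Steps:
R = -13 (R = -4 - 9 = -13)
q(I, L) = 25 - 5*(-2 + L)/(-13 + I) (q(I, L) = 25 - 5*(L - 2)/(I - 13) = 25 - 5*(-2 + L)/(-13 + I))
a = 4 (a = -3 + 7 = 4)
-83*(q(w(2), 1) + a) = -83*(5*(-63 - 1*1 + 5*4)/(-13 + 4) + 4) = -83*(5*(-63 - 1 + 20)/(-9) + 4) = -83*(5*(-1/9)*(-44) + 4) = -83*(220/9 + 4) = -83*256/9 = -21248/9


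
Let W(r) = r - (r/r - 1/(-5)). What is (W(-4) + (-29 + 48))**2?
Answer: 4761/25 ≈ 190.44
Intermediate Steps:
W(r) = -6/5 + r (W(r) = r - (1 - 1*(-1/5)) = r - (1 + 1/5) = r - 1*6/5 = r - 6/5 = -6/5 + r)
(W(-4) + (-29 + 48))**2 = ((-6/5 - 4) + (-29 + 48))**2 = (-26/5 + 19)**2 = (69/5)**2 = 4761/25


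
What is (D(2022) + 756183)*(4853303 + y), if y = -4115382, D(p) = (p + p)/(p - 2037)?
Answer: 2789021860207/5 ≈ 5.5780e+11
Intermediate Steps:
D(p) = 2*p/(-2037 + p) (D(p) = (2*p)/(-2037 + p) = 2*p/(-2037 + p))
(D(2022) + 756183)*(4853303 + y) = (2*2022/(-2037 + 2022) + 756183)*(4853303 - 4115382) = (2*2022/(-15) + 756183)*737921 = (2*2022*(-1/15) + 756183)*737921 = (-1348/5 + 756183)*737921 = (3779567/5)*737921 = 2789021860207/5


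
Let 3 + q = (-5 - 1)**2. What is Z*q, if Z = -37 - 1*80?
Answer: -3861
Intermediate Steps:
q = 33 (q = -3 + (-5 - 1)**2 = -3 + (-6)**2 = -3 + 36 = 33)
Z = -117 (Z = -37 - 80 = -117)
Z*q = -117*33 = -3861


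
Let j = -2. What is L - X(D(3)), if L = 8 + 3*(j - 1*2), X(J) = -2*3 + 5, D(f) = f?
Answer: -3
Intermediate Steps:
X(J) = -1 (X(J) = -6 + 5 = -1)
L = -4 (L = 8 + 3*(-2 - 1*2) = 8 + 3*(-2 - 2) = 8 + 3*(-4) = 8 - 12 = -4)
L - X(D(3)) = -4 - 1*(-1) = -4 + 1 = -3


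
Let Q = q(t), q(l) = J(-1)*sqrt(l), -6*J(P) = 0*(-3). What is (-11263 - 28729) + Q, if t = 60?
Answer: -39992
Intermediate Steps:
J(P) = 0 (J(P) = -0*(-3) = -1/6*0 = 0)
q(l) = 0 (q(l) = 0*sqrt(l) = 0)
Q = 0
(-11263 - 28729) + Q = (-11263 - 28729) + 0 = -39992 + 0 = -39992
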